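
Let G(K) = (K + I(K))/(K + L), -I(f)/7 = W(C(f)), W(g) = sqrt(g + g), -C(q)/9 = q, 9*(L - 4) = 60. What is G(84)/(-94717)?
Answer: -9/960701 + 9*I*sqrt(42)/1921402 ≈ -9.3682e-6 + 3.0356e-5*I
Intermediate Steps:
L = 32/3 (L = 4 + (1/9)*60 = 4 + 20/3 = 32/3 ≈ 10.667)
C(q) = -9*q
W(g) = sqrt(2)*sqrt(g) (W(g) = sqrt(2*g) = sqrt(2)*sqrt(g))
I(f) = -21*sqrt(2)*sqrt(-f) (I(f) = -7*sqrt(2)*sqrt(-9*f) = -7*sqrt(2)*3*sqrt(-f) = -21*sqrt(2)*sqrt(-f))
G(K) = (K - 21*sqrt(2)*sqrt(-K))/(32/3 + K) (G(K) = (K - 21*sqrt(2)*sqrt(-K))/(K + 32/3) = (K - 21*sqrt(2)*sqrt(-K))/(32/3 + K))
G(84)/(-94717) = (3*(84 - 21*sqrt(2)*sqrt(-1*84))/(32 + 3*84))/(-94717) = (3*(84 - 21*sqrt(2)*sqrt(-84))/(32 + 252))*(-1/94717) = (3*(84 - 21*sqrt(2)*2*I*sqrt(21))/284)*(-1/94717) = (3*(1/284)*(84 - 42*I*sqrt(42)))*(-1/94717) = (63/71 - 63*I*sqrt(42)/142)*(-1/94717) = -9/960701 + 9*I*sqrt(42)/1921402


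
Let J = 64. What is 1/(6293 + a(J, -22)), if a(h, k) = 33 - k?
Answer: 1/6348 ≈ 0.00015753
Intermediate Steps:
1/(6293 + a(J, -22)) = 1/(6293 + (33 - 1*(-22))) = 1/(6293 + (33 + 22)) = 1/(6293 + 55) = 1/6348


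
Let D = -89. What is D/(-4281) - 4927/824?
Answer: -21019151/3527544 ≈ -5.9586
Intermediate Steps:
D/(-4281) - 4927/824 = -89/(-4281) - 4927/824 = -89*(-1/4281) - 4927*1/824 = 89/4281 - 4927/824 = -21019151/3527544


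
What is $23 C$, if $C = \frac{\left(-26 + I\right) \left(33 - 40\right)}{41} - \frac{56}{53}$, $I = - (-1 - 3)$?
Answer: $\frac{134918}{2173} \approx 62.088$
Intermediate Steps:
$I = 4$ ($I = \left(-1\right) \left(-4\right) = 4$)
$C = \frac{5866}{2173}$ ($C = \frac{\left(-26 + 4\right) \left(33 - 40\right)}{41} - \frac{56}{53} = \left(-22\right) \left(-7\right) \frac{1}{41} - \frac{56}{53} = 154 \cdot \frac{1}{41} - \frac{56}{53} = \frac{154}{41} - \frac{56}{53} = \frac{5866}{2173} \approx 2.6995$)
$23 C = 23 \cdot \frac{5866}{2173} = \frac{134918}{2173}$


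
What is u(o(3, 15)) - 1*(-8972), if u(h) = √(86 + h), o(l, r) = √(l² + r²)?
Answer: 8972 + √(86 + 3*√26) ≈ 8982.1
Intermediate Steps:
u(o(3, 15)) - 1*(-8972) = √(86 + √(3² + 15²)) - 1*(-8972) = √(86 + √(9 + 225)) + 8972 = √(86 + √234) + 8972 = √(86 + 3*√26) + 8972 = 8972 + √(86 + 3*√26)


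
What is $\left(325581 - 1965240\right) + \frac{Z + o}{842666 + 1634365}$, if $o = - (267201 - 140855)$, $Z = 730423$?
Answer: $- \frac{1353828522784}{825677} \approx -1.6397 \cdot 10^{6}$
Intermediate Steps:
$o = -126346$ ($o = \left(-1\right) 126346 = -126346$)
$\left(325581 - 1965240\right) + \frac{Z + o}{842666 + 1634365} = \left(325581 - 1965240\right) + \frac{730423 - 126346}{842666 + 1634365} = -1639659 + \frac{604077}{2477031} = -1639659 + 604077 \cdot \frac{1}{2477031} = -1639659 + \frac{201359}{825677} = - \frac{1353828522784}{825677}$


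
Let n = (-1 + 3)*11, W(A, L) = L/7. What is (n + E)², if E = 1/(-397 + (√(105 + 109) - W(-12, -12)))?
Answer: 28287303248274023/58458303514809 - 16482453106*√214/58458303514809 ≈ 483.88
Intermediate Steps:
W(A, L) = L/7 (W(A, L) = L*(⅐) = L/7)
E = 1/(-2767/7 + √214) (E = 1/(-397 + (√(105 + 109) - (-12)/7)) = 1/(-397 + (√214 - 1*(-12/7))) = 1/(-397 + (√214 + 12/7)) = 1/(-397 + (12/7 + √214)) = 1/(-2767/7 + √214) ≈ -0.0026270)
n = 22 (n = 2*11 = 22)
(n + E)² = (22 + (-19369/7645803 - 49*√214/7645803))² = (168188297/7645803 - 49*√214/7645803)²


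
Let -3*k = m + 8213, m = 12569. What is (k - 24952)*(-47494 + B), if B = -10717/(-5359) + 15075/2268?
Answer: 3066510540300877/2025702 ≈ 1.5138e+9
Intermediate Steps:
k = -20782/3 (k = -(12569 + 8213)/3 = -⅓*20782 = -20782/3 ≈ -6927.3)
B = 11677009/1350468 (B = -10717*(-1/5359) + 15075*(1/2268) = 10717/5359 + 1675/252 = 11677009/1350468 ≈ 8.6466)
(k - 24952)*(-47494 + B) = (-20782/3 - 24952)*(-47494 + 11677009/1350468) = -95638/3*(-64127450183/1350468) = 3066510540300877/2025702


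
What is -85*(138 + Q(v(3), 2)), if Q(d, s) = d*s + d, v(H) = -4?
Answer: -10710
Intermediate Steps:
Q(d, s) = d + d*s
-85*(138 + Q(v(3), 2)) = -85*(138 - 4*(1 + 2)) = -85*(138 - 4*3) = -85*(138 - 12) = -85*126 = -10710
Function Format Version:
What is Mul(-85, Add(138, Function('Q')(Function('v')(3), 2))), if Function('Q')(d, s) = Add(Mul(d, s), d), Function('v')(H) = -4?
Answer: -10710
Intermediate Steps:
Function('Q')(d, s) = Add(d, Mul(d, s))
Mul(-85, Add(138, Function('Q')(Function('v')(3), 2))) = Mul(-85, Add(138, Mul(-4, Add(1, 2)))) = Mul(-85, Add(138, Mul(-4, 3))) = Mul(-85, Add(138, -12)) = Mul(-85, 126) = -10710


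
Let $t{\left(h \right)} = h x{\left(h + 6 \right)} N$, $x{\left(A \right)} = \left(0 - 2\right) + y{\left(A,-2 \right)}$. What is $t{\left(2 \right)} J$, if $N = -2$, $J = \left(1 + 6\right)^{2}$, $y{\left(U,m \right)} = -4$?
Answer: $1176$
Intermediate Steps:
$J = 49$ ($J = 7^{2} = 49$)
$x{\left(A \right)} = -6$ ($x{\left(A \right)} = \left(0 - 2\right) - 4 = -2 - 4 = -6$)
$t{\left(h \right)} = 12 h$ ($t{\left(h \right)} = h \left(-6\right) \left(-2\right) = - 6 h \left(-2\right) = 12 h$)
$t{\left(2 \right)} J = 12 \cdot 2 \cdot 49 = 24 \cdot 49 = 1176$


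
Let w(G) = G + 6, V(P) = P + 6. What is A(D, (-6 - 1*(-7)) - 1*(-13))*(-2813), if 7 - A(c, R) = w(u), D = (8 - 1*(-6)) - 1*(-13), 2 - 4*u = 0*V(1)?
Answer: -2813/2 ≈ -1406.5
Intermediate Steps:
V(P) = 6 + P
u = 1/2 (u = 1/2 - 0*(6 + 1) = 1/2 - 0*7 = 1/2 - 1/4*0 = 1/2 + 0 = 1/2 ≈ 0.50000)
D = 27 (D = (8 + 6) + 13 = 14 + 13 = 27)
w(G) = 6 + G
A(c, R) = 1/2 (A(c, R) = 7 - (6 + 1/2) = 7 - 1*13/2 = 7 - 13/2 = 1/2)
A(D, (-6 - 1*(-7)) - 1*(-13))*(-2813) = (1/2)*(-2813) = -2813/2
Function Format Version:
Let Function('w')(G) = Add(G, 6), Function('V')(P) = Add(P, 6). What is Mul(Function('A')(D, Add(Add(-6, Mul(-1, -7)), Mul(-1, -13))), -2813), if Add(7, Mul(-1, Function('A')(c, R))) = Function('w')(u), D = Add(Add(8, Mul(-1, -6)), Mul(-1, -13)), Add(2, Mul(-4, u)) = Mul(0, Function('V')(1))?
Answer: Rational(-2813, 2) ≈ -1406.5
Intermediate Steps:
Function('V')(P) = Add(6, P)
u = Rational(1, 2) (u = Add(Rational(1, 2), Mul(Rational(-1, 4), Mul(0, Add(6, 1)))) = Add(Rational(1, 2), Mul(Rational(-1, 4), Mul(0, 7))) = Add(Rational(1, 2), Mul(Rational(-1, 4), 0)) = Add(Rational(1, 2), 0) = Rational(1, 2) ≈ 0.50000)
D = 27 (D = Add(Add(8, 6), 13) = Add(14, 13) = 27)
Function('w')(G) = Add(6, G)
Function('A')(c, R) = Rational(1, 2) (Function('A')(c, R) = Add(7, Mul(-1, Add(6, Rational(1, 2)))) = Add(7, Mul(-1, Rational(13, 2))) = Add(7, Rational(-13, 2)) = Rational(1, 2))
Mul(Function('A')(D, Add(Add(-6, Mul(-1, -7)), Mul(-1, -13))), -2813) = Mul(Rational(1, 2), -2813) = Rational(-2813, 2)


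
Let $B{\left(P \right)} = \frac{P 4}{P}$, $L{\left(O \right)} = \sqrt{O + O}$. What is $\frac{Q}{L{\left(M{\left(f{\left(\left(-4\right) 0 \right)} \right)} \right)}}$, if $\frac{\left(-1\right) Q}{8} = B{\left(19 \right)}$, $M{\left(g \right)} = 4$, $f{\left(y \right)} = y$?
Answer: $- 8 \sqrt{2} \approx -11.314$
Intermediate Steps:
$L{\left(O \right)} = \sqrt{2} \sqrt{O}$ ($L{\left(O \right)} = \sqrt{2 O} = \sqrt{2} \sqrt{O}$)
$B{\left(P \right)} = 4$ ($B{\left(P \right)} = \frac{4 P}{P} = 4$)
$Q = -32$ ($Q = \left(-8\right) 4 = -32$)
$\frac{Q}{L{\left(M{\left(f{\left(\left(-4\right) 0 \right)} \right)} \right)}} = - \frac{32}{\sqrt{2} \sqrt{4}} = - \frac{32}{\sqrt{2} \cdot 2} = - \frac{32}{2 \sqrt{2}} = - 32 \frac{\sqrt{2}}{4} = - 8 \sqrt{2}$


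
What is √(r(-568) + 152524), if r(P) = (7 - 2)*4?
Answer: 4*√9534 ≈ 390.57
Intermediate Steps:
r(P) = 20 (r(P) = 5*4 = 20)
√(r(-568) + 152524) = √(20 + 152524) = √152544 = 4*√9534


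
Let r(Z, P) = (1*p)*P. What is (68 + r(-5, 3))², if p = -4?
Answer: 3136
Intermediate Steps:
r(Z, P) = -4*P (r(Z, P) = (1*(-4))*P = -4*P)
(68 + r(-5, 3))² = (68 - 4*3)² = (68 - 12)² = 56² = 3136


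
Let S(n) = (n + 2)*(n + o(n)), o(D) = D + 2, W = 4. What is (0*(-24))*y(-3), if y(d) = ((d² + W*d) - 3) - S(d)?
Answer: 0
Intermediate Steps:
o(D) = 2 + D
S(n) = (2 + n)*(2 + 2*n) (S(n) = (n + 2)*(n + (2 + n)) = (2 + n)*(2 + 2*n))
y(d) = -7 - d² - 2*d (y(d) = ((d² + 4*d) - 3) - (4 + 2*d² + 6*d) = (-3 + d² + 4*d) + (-4 - 6*d - 2*d²) = -7 - d² - 2*d)
(0*(-24))*y(-3) = (0*(-24))*(-7 - 1*(-3)*(2 - 3)) = 0*(-7 - 1*(-3)*(-1)) = 0*(-7 - 3) = 0*(-10) = 0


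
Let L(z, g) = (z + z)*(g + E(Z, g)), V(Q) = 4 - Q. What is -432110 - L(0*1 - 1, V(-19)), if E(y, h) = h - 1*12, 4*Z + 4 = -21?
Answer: -432042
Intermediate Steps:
Z = -25/4 (Z = -1 + (1/4)*(-21) = -1 - 21/4 = -25/4 ≈ -6.2500)
E(y, h) = -12 + h (E(y, h) = h - 12 = -12 + h)
L(z, g) = 2*z*(-12 + 2*g) (L(z, g) = (z + z)*(g + (-12 + g)) = (2*z)*(-12 + 2*g) = 2*z*(-12 + 2*g))
-432110 - L(0*1 - 1, V(-19)) = -432110 - 4*(0*1 - 1)*(-6 + (4 - 1*(-19))) = -432110 - 4*(0 - 1)*(-6 + (4 + 19)) = -432110 - 4*(-1)*(-6 + 23) = -432110 - 4*(-1)*17 = -432110 - 1*(-68) = -432110 + 68 = -432042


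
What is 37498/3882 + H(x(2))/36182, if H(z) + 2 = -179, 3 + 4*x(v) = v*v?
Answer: 678024997/70229262 ≈ 9.6544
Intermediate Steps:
x(v) = -¾ + v²/4 (x(v) = -¾ + (v*v)/4 = -¾ + v²/4)
H(z) = -181 (H(z) = -2 - 179 = -181)
37498/3882 + H(x(2))/36182 = 37498/3882 - 181/36182 = 37498*(1/3882) - 181*1/36182 = 18749/1941 - 181/36182 = 678024997/70229262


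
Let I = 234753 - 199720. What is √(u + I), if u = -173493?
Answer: 2*I*√34615 ≈ 372.1*I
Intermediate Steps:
I = 35033
√(u + I) = √(-173493 + 35033) = √(-138460) = 2*I*√34615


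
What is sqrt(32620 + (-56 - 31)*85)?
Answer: 5*sqrt(1009) ≈ 158.82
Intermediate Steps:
sqrt(32620 + (-56 - 31)*85) = sqrt(32620 - 87*85) = sqrt(32620 - 7395) = sqrt(25225) = 5*sqrt(1009)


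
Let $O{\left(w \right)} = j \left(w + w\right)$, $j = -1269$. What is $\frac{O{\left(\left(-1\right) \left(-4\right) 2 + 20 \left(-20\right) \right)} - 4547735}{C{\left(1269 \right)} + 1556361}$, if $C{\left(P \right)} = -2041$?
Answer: $- \frac{3552839}{1554320} \approx -2.2858$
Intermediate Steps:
$O{\left(w \right)} = - 2538 w$ ($O{\left(w \right)} = - 1269 \left(w + w\right) = - 1269 \cdot 2 w = - 2538 w$)
$\frac{O{\left(\left(-1\right) \left(-4\right) 2 + 20 \left(-20\right) \right)} - 4547735}{C{\left(1269 \right)} + 1556361} = \frac{- 2538 \left(\left(-1\right) \left(-4\right) 2 + 20 \left(-20\right)\right) - 4547735}{-2041 + 1556361} = \frac{- 2538 \left(4 \cdot 2 - 400\right) - 4547735}{1554320} = \left(- 2538 \left(8 - 400\right) - 4547735\right) \frac{1}{1554320} = \left(\left(-2538\right) \left(-392\right) - 4547735\right) \frac{1}{1554320} = \left(994896 - 4547735\right) \frac{1}{1554320} = \left(-3552839\right) \frac{1}{1554320} = - \frac{3552839}{1554320}$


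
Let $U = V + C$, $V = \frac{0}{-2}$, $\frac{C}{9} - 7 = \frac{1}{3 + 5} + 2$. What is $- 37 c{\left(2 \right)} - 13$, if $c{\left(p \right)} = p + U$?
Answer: $- \frac{25005}{8} \approx -3125.6$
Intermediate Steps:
$C = \frac{657}{8}$ ($C = 63 + 9 \left(\frac{1}{3 + 5} + 2\right) = 63 + 9 \left(\frac{1}{8} + 2\right) = 63 + 9 \cdot \frac{17}{8} = 63 + \frac{153}{8} = \frac{657}{8} \approx 82.125$)
$V = 0$ ($V = 0 \left(- \frac{1}{2}\right) = 0$)
$U = \frac{657}{8}$ ($U = 0 + \frac{657}{8} = \frac{657}{8} \approx 82.125$)
$c{\left(p \right)} = \frac{657}{8} + p$ ($c{\left(p \right)} = p + \frac{657}{8} = \frac{657}{8} + p$)
$- 37 c{\left(2 \right)} - 13 = - 37 \left(\frac{657}{8} + 2\right) - 13 = \left(-37\right) \frac{673}{8} - 13 = - \frac{24901}{8} - 13 = - \frac{25005}{8}$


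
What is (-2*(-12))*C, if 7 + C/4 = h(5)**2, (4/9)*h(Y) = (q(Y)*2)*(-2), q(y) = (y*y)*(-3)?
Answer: 43739328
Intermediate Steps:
q(y) = -3*y**2 (q(y) = y**2*(-3) = -3*y**2)
h(Y) = 27*Y**2 (h(Y) = 9*((-3*Y**2*2)*(-2))/4 = 9*(-6*Y**2*(-2))/4 = 9*(12*Y**2)/4 = 27*Y**2)
C = 1822472 (C = -28 + 4*(27*5**2)**2 = -28 + 4*(27*25)**2 = -28 + 4*675**2 = -28 + 4*455625 = -28 + 1822500 = 1822472)
(-2*(-12))*C = -2*(-12)*1822472 = 24*1822472 = 43739328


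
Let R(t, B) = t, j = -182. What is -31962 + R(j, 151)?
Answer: -32144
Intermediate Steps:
-31962 + R(j, 151) = -31962 - 182 = -32144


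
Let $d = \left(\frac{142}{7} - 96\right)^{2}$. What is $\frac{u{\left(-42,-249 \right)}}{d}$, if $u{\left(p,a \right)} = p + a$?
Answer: $- \frac{14259}{280900} \approx -0.050762$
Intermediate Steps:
$d = \frac{280900}{49}$ ($d = \left(142 \cdot \frac{1}{7} - 96\right)^{2} = \left(\frac{142}{7} - 96\right)^{2} = \left(- \frac{530}{7}\right)^{2} = \frac{280900}{49} \approx 5732.7$)
$u{\left(p,a \right)} = a + p$
$\frac{u{\left(-42,-249 \right)}}{d} = \frac{-249 - 42}{\frac{280900}{49}} = \left(-291\right) \frac{49}{280900} = - \frac{14259}{280900}$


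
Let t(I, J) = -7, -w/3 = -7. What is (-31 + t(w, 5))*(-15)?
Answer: 570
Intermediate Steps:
w = 21 (w = -3*(-7) = 21)
(-31 + t(w, 5))*(-15) = (-31 - 7)*(-15) = -38*(-15) = 570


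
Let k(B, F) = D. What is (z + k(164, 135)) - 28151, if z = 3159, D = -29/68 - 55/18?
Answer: -15297235/612 ≈ -24995.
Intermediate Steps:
D = -2131/612 (D = -29*1/68 - 55*1/18 = -29/68 - 55/18 = -2131/612 ≈ -3.4820)
k(B, F) = -2131/612
(z + k(164, 135)) - 28151 = (3159 - 2131/612) - 28151 = 1931177/612 - 28151 = -15297235/612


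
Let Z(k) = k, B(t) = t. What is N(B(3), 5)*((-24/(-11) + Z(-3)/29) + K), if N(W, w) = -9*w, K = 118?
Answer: -1723725/319 ≈ -5403.5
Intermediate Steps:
N(B(3), 5)*((-24/(-11) + Z(-3)/29) + K) = (-9*5)*((-24/(-11) - 3/29) + 118) = -45*((-24*(-1/11) - 3*1/29) + 118) = -45*((24/11 - 3/29) + 118) = -45*(663/319 + 118) = -45*38305/319 = -1723725/319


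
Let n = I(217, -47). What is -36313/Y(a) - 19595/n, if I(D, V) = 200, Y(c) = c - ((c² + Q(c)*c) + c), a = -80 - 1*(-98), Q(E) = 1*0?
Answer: 45691/3240 ≈ 14.102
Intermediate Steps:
Q(E) = 0
a = 18 (a = -80 + 98 = 18)
Y(c) = -c² (Y(c) = c - ((c² + 0*c) + c) = c - ((c² + 0) + c) = c - (c² + c) = c - (c + c²) = c + (-c - c²) = -c²)
n = 200
-36313/Y(a) - 19595/n = -36313/((-1*18²)) - 19595/200 = -36313/((-1*324)) - 19595*1/200 = -36313/(-324) - 3919/40 = -36313*(-1/324) - 3919/40 = 36313/324 - 3919/40 = 45691/3240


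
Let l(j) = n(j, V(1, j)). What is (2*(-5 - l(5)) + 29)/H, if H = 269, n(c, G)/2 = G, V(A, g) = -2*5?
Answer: 59/269 ≈ 0.21933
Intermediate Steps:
V(A, g) = -10
n(c, G) = 2*G
l(j) = -20 (l(j) = 2*(-10) = -20)
(2*(-5 - l(5)) + 29)/H = (2*(-5 - 1*(-20)) + 29)/269 = (2*(-5 + 20) + 29)*(1/269) = (2*15 + 29)*(1/269) = (30 + 29)*(1/269) = 59*(1/269) = 59/269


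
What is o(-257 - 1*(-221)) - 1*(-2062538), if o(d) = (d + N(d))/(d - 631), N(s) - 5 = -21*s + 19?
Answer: 1375712102/667 ≈ 2.0625e+6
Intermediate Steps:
N(s) = 24 - 21*s (N(s) = 5 + (-21*s + 19) = 5 + (19 - 21*s) = 24 - 21*s)
o(d) = (24 - 20*d)/(-631 + d) (o(d) = (d + (24 - 21*d))/(d - 631) = (24 - 20*d)/(-631 + d))
o(-257 - 1*(-221)) - 1*(-2062538) = 4*(6 - 5*(-257 - 1*(-221)))/(-631 + (-257 - 1*(-221))) - 1*(-2062538) = 4*(6 - 5*(-257 + 221))/(-631 + (-257 + 221)) + 2062538 = 4*(6 - 5*(-36))/(-631 - 36) + 2062538 = 4*(6 + 180)/(-667) + 2062538 = 4*(-1/667)*186 + 2062538 = -744/667 + 2062538 = 1375712102/667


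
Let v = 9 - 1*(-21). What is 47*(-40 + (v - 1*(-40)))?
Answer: 1410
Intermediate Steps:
v = 30 (v = 9 + 21 = 30)
47*(-40 + (v - 1*(-40))) = 47*(-40 + (30 - 1*(-40))) = 47*(-40 + (30 + 40)) = 47*(-40 + 70) = 47*30 = 1410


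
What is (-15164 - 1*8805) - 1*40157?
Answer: -64126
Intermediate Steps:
(-15164 - 1*8805) - 1*40157 = (-15164 - 8805) - 40157 = -23969 - 40157 = -64126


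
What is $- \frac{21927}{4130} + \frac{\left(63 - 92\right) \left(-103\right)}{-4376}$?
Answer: $- \frac{54144431}{9036440} \approx -5.9918$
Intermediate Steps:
$- \frac{21927}{4130} + \frac{\left(63 - 92\right) \left(-103\right)}{-4376} = \left(-21927\right) \frac{1}{4130} + \left(-29\right) \left(-103\right) \left(- \frac{1}{4376}\right) = - \frac{21927}{4130} + 2987 \left(- \frac{1}{4376}\right) = - \frac{21927}{4130} - \frac{2987}{4376} = - \frac{54144431}{9036440}$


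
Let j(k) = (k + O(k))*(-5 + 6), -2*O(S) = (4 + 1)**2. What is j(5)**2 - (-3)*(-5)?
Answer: 165/4 ≈ 41.250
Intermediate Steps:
O(S) = -25/2 (O(S) = -(4 + 1)**2/2 = -1/2*5**2 = -1/2*25 = -25/2)
j(k) = -25/2 + k (j(k) = (k - 25/2)*(-5 + 6) = (-25/2 + k)*1 = -25/2 + k)
j(5)**2 - (-3)*(-5) = (-25/2 + 5)**2 - (-3)*(-5) = (-15/2)**2 - 1*15 = 225/4 - 15 = 165/4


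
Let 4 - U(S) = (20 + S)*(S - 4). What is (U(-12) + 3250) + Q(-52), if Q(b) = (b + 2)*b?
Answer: 5982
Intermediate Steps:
Q(b) = b*(2 + b) (Q(b) = (2 + b)*b = b*(2 + b))
U(S) = 4 - (-4 + S)*(20 + S) (U(S) = 4 - (20 + S)*(S - 4) = 4 - (20 + S)*(-4 + S) = 4 - (-4 + S)*(20 + S))
(U(-12) + 3250) + Q(-52) = ((84 - 1*(-12)**2 - 16*(-12)) + 3250) - 52*(2 - 52) = ((84 - 1*144 + 192) + 3250) - 52*(-50) = ((84 - 144 + 192) + 3250) + 2600 = (132 + 3250) + 2600 = 3382 + 2600 = 5982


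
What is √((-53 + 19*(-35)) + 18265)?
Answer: √17547 ≈ 132.47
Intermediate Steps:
√((-53 + 19*(-35)) + 18265) = √((-53 - 665) + 18265) = √(-718 + 18265) = √17547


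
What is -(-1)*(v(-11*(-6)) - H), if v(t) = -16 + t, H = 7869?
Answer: -7819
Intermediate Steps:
-(-1)*(v(-11*(-6)) - H) = -(-1)*((-16 - 11*(-6)) - 1*7869) = -(-1)*((-16 + 66) - 7869) = -(-1)*(50 - 7869) = -(-1)*(-7819) = -1*7819 = -7819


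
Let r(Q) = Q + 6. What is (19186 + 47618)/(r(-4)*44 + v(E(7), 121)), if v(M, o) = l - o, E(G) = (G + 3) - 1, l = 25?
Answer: -16701/2 ≈ -8350.5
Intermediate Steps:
r(Q) = 6 + Q
E(G) = 2 + G (E(G) = (3 + G) - 1 = 2 + G)
v(M, o) = 25 - o
(19186 + 47618)/(r(-4)*44 + v(E(7), 121)) = (19186 + 47618)/((6 - 4)*44 + (25 - 1*121)) = 66804/(2*44 + (25 - 121)) = 66804/(88 - 96) = 66804/(-8) = 66804*(-1/8) = -16701/2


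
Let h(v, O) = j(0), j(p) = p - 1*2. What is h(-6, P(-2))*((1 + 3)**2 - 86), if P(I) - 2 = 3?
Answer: 140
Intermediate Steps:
j(p) = -2 + p (j(p) = p - 2 = -2 + p)
P(I) = 5 (P(I) = 2 + 3 = 5)
h(v, O) = -2 (h(v, O) = -2 + 0 = -2)
h(-6, P(-2))*((1 + 3)**2 - 86) = -2*((1 + 3)**2 - 86) = -2*(4**2 - 86) = -2*(16 - 86) = -2*(-70) = 140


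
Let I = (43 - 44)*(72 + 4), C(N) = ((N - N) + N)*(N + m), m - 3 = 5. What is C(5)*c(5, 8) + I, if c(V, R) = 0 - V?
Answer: -401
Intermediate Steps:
c(V, R) = -V
m = 8 (m = 3 + 5 = 8)
C(N) = N*(8 + N) (C(N) = ((N - N) + N)*(N + 8) = (0 + N)*(8 + N) = N*(8 + N))
I = -76 (I = -1*76 = -76)
C(5)*c(5, 8) + I = (5*(8 + 5))*(-1*5) - 76 = (5*13)*(-5) - 76 = 65*(-5) - 76 = -325 - 76 = -401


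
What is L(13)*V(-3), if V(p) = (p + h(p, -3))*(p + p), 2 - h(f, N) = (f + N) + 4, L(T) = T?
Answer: -78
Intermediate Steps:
h(f, N) = -2 - N - f (h(f, N) = 2 - ((f + N) + 4) = 2 - ((N + f) + 4) = 2 - (4 + N + f) = 2 + (-4 - N - f) = -2 - N - f)
V(p) = 2*p (V(p) = (p + (-2 - 1*(-3) - p))*(p + p) = (p + (-2 + 3 - p))*(2*p) = (p + (1 - p))*(2*p) = 1*(2*p) = 2*p)
L(13)*V(-3) = 13*(2*(-3)) = 13*(-6) = -78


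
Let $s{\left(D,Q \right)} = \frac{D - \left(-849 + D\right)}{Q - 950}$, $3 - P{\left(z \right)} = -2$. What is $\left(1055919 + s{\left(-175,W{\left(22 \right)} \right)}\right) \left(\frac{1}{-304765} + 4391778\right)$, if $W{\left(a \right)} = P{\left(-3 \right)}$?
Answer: $\frac{63598696957926377734}{13714425} \approx 4.6374 \cdot 10^{12}$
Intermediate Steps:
$P{\left(z \right)} = 5$ ($P{\left(z \right)} = 3 - -2 = 3 + 2 = 5$)
$W{\left(a \right)} = 5$
$s{\left(D,Q \right)} = \frac{849}{-950 + Q}$
$\left(1055919 + s{\left(-175,W{\left(22 \right)} \right)}\right) \left(\frac{1}{-304765} + 4391778\right) = \left(1055919 + \frac{849}{-950 + 5}\right) \left(\frac{1}{-304765} + 4391778\right) = \left(1055919 + \frac{849}{-945}\right) \left(- \frac{1}{304765} + 4391778\right) = \left(1055919 + 849 \left(- \frac{1}{945}\right)\right) \frac{1338460222169}{304765} = \left(1055919 - \frac{283}{315}\right) \frac{1338460222169}{304765} = \frac{332614202}{315} \cdot \frac{1338460222169}{304765} = \frac{63598696957926377734}{13714425}$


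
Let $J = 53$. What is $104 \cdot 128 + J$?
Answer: $13365$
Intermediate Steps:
$104 \cdot 128 + J = 104 \cdot 128 + 53 = 13312 + 53 = 13365$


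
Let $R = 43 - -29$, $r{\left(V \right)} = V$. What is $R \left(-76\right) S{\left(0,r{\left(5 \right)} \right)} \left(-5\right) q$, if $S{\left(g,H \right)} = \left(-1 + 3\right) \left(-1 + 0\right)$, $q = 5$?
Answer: $-273600$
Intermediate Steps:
$S{\left(g,H \right)} = -2$ ($S{\left(g,H \right)} = 2 \left(-1\right) = -2$)
$R = 72$ ($R = 43 + 29 = 72$)
$R \left(-76\right) S{\left(0,r{\left(5 \right)} \right)} \left(-5\right) q = 72 \left(-76\right) \left(-2\right) \left(-5\right) 5 = - 5472 \cdot 10 \cdot 5 = \left(-5472\right) 50 = -273600$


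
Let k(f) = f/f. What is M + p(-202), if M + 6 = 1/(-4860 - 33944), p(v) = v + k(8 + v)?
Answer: -8032429/38804 ≈ -207.00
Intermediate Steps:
k(f) = 1
p(v) = 1 + v (p(v) = v + 1 = 1 + v)
M = -232825/38804 (M = -6 + 1/(-4860 - 33944) = -6 + 1/(-38804) = -6 - 1/38804 = -232825/38804 ≈ -6.0000)
M + p(-202) = -232825/38804 + (1 - 202) = -232825/38804 - 201 = -8032429/38804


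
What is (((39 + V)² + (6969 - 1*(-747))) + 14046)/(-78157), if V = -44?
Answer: -21787/78157 ≈ -0.27876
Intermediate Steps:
(((39 + V)² + (6969 - 1*(-747))) + 14046)/(-78157) = (((39 - 44)² + (6969 - 1*(-747))) + 14046)/(-78157) = (((-5)² + (6969 + 747)) + 14046)*(-1/78157) = ((25 + 7716) + 14046)*(-1/78157) = (7741 + 14046)*(-1/78157) = 21787*(-1/78157) = -21787/78157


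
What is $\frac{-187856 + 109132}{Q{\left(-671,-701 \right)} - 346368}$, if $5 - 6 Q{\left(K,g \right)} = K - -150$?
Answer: $\frac{236172}{1038841} \approx 0.22734$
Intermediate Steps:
$Q{\left(K,g \right)} = - \frac{145}{6} - \frac{K}{6}$ ($Q{\left(K,g \right)} = \frac{5}{6} - \frac{K - -150}{6} = \frac{5}{6} - \frac{K + 150}{6} = \frac{5}{6} - \frac{150 + K}{6} = \frac{5}{6} - \left(25 + \frac{K}{6}\right) = - \frac{145}{6} - \frac{K}{6}$)
$\frac{-187856 + 109132}{Q{\left(-671,-701 \right)} - 346368} = \frac{-187856 + 109132}{\left(- \frac{145}{6} - - \frac{671}{6}\right) - 346368} = - \frac{78724}{\left(- \frac{145}{6} + \frac{671}{6}\right) - 346368} = - \frac{78724}{\frac{263}{3} - 346368} = - \frac{78724}{- \frac{1038841}{3}} = \left(-78724\right) \left(- \frac{3}{1038841}\right) = \frac{236172}{1038841}$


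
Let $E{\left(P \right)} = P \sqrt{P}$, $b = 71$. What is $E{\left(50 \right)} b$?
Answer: $17750 \sqrt{2} \approx 25102.0$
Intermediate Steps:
$E{\left(P \right)} = P^{\frac{3}{2}}$
$E{\left(50 \right)} b = 50^{\frac{3}{2}} \cdot 71 = 250 \sqrt{2} \cdot 71 = 17750 \sqrt{2}$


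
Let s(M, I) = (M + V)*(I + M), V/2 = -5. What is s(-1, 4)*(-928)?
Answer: 30624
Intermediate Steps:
V = -10 (V = 2*(-5) = -10)
s(M, I) = (-10 + M)*(I + M) (s(M, I) = (M - 10)*(I + M) = (-10 + M)*(I + M))
s(-1, 4)*(-928) = ((-1)**2 - 10*4 - 10*(-1) + 4*(-1))*(-928) = (1 - 40 + 10 - 4)*(-928) = -33*(-928) = 30624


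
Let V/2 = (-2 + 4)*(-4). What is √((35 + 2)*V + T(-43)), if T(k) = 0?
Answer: 4*I*√37 ≈ 24.331*I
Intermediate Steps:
V = -16 (V = 2*((-2 + 4)*(-4)) = 2*(2*(-4)) = 2*(-8) = -16)
√((35 + 2)*V + T(-43)) = √((35 + 2)*(-16) + 0) = √(37*(-16) + 0) = √(-592 + 0) = √(-592) = 4*I*√37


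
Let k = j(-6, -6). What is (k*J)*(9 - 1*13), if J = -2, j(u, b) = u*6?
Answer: -288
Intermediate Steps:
j(u, b) = 6*u
k = -36 (k = 6*(-6) = -36)
(k*J)*(9 - 1*13) = (-36*(-2))*(9 - 1*13) = 72*(9 - 13) = 72*(-4) = -288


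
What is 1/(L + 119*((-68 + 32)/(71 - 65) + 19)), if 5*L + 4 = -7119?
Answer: 5/612 ≈ 0.0081699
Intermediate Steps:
L = -7123/5 (L = -⅘ + (⅕)*(-7119) = -⅘ - 7119/5 = -7123/5 ≈ -1424.6)
1/(L + 119*((-68 + 32)/(71 - 65) + 19)) = 1/(-7123/5 + 119*((-68 + 32)/(71 - 65) + 19)) = 1/(-7123/5 + 119*(-36/6 + 19)) = 1/(-7123/5 + 119*(-36*⅙ + 19)) = 1/(-7123/5 + 119*(-6 + 19)) = 1/(-7123/5 + 119*13) = 1/(-7123/5 + 1547) = 1/(612/5) = 5/612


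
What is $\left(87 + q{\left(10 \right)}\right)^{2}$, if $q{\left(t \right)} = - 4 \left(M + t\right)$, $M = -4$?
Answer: $3969$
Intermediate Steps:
$q{\left(t \right)} = 16 - 4 t$ ($q{\left(t \right)} = - 4 \left(-4 + t\right) = 16 - 4 t$)
$\left(87 + q{\left(10 \right)}\right)^{2} = \left(87 + \left(16 - 40\right)\right)^{2} = \left(87 - 24\right)^{2} = 63^{2} = 3969$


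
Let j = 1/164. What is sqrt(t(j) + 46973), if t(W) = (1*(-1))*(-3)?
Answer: 8*sqrt(734) ≈ 216.74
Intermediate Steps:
j = 1/164 ≈ 0.0060976
t(W) = 3 (t(W) = -1*(-3) = 3)
sqrt(t(j) + 46973) = sqrt(3 + 46973) = sqrt(46976) = 8*sqrt(734)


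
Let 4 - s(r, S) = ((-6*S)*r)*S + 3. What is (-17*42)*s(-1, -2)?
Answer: 16422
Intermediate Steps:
s(r, S) = 1 + 6*r*S² (s(r, S) = 4 - (((-6*S)*r)*S + 3) = 4 - ((-6*S*r)*S + 3) = 4 - (-6*r*S² + 3) = 4 - (3 - 6*r*S²) = 4 + (-3 + 6*r*S²) = 1 + 6*r*S²)
(-17*42)*s(-1, -2) = (-17*42)*(1 + 6*(-1)*(-2)²) = -714*(1 + 6*(-1)*4) = -714*(1 - 24) = -714*(-23) = 16422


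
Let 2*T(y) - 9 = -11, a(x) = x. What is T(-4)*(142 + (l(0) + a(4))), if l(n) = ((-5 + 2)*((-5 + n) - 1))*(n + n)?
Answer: -146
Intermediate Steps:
T(y) = -1 (T(y) = 9/2 + (1/2)*(-11) = 9/2 - 11/2 = -1)
l(n) = 2*n*(18 - 3*n) (l(n) = (-3*(-6 + n))*(2*n) = (18 - 3*n)*(2*n) = 2*n*(18 - 3*n))
T(-4)*(142 + (l(0) + a(4))) = -(142 + (6*0*(6 - 1*0) + 4)) = -(142 + (6*0*(6 + 0) + 4)) = -(142 + (6*0*6 + 4)) = -(142 + (0 + 4)) = -(142 + 4) = -1*146 = -146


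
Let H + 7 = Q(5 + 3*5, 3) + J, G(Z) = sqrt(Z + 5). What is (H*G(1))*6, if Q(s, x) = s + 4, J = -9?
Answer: 48*sqrt(6) ≈ 117.58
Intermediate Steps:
Q(s, x) = 4 + s
G(Z) = sqrt(5 + Z)
H = 8 (H = -7 + ((4 + (5 + 3*5)) - 9) = -7 + ((4 + (5 + 15)) - 9) = -7 + ((4 + 20) - 9) = -7 + (24 - 9) = -7 + 15 = 8)
(H*G(1))*6 = (8*sqrt(5 + 1))*6 = (8*sqrt(6))*6 = 48*sqrt(6)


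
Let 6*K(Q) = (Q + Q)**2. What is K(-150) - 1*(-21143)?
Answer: 36143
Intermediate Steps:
K(Q) = 2*Q**2/3 (K(Q) = (Q + Q)**2/6 = (2*Q)**2/6 = (4*Q**2)/6 = 2*Q**2/3)
K(-150) - 1*(-21143) = (2/3)*(-150)**2 - 1*(-21143) = (2/3)*22500 + 21143 = 15000 + 21143 = 36143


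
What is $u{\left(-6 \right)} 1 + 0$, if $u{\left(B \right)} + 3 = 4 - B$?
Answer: $7$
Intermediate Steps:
$u{\left(B \right)} = 1 - B$ ($u{\left(B \right)} = -3 - \left(-4 + B\right) = 1 - B$)
$u{\left(-6 \right)} 1 + 0 = \left(1 - -6\right) 1 + 0 = \left(1 + 6\right) 1 + 0 = 7 \cdot 1 + 0 = 7 + 0 = 7$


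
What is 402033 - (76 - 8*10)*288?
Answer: 403185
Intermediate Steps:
402033 - (76 - 8*10)*288 = 402033 - (76 - 80)*288 = 402033 - (-4)*288 = 402033 - 1*(-1152) = 402033 + 1152 = 403185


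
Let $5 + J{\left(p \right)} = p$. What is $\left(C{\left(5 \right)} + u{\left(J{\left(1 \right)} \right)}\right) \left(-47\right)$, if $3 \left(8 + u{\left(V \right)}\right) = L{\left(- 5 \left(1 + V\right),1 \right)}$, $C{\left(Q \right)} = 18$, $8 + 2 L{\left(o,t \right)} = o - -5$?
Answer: $-564$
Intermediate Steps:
$J{\left(p \right)} = -5 + p$
$L{\left(o,t \right)} = - \frac{3}{2} + \frac{o}{2}$ ($L{\left(o,t \right)} = -4 + \frac{o - -5}{2} = -4 + \frac{o + 5}{2} = -4 + \frac{5 + o}{2} = -4 + \left(\frac{5}{2} + \frac{o}{2}\right) = - \frac{3}{2} + \frac{o}{2}$)
$u{\left(V \right)} = - \frac{28}{3} - \frac{5 V}{6}$ ($u{\left(V \right)} = -8 + \frac{- \frac{3}{2} + \frac{\left(-5\right) \left(1 + V\right)}{2}}{3} = -8 + \frac{- \frac{3}{2} + \frac{-5 - 5 V}{2}}{3} = -8 + \frac{- \frac{3}{2} - \left(\frac{5}{2} + \frac{5 V}{2}\right)}{3} = -8 + \frac{-4 - \frac{5 V}{2}}{3} = -8 - \left(\frac{4}{3} + \frac{5 V}{6}\right) = - \frac{28}{3} - \frac{5 V}{6}$)
$\left(C{\left(5 \right)} + u{\left(J{\left(1 \right)} \right)}\right) \left(-47\right) = \left(18 - \left(\frac{28}{3} + \frac{5 \left(-5 + 1\right)}{6}\right)\right) \left(-47\right) = \left(18 - 6\right) \left(-47\right) = 12 \left(-47\right) = -564$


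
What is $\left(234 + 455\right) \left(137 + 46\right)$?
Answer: $126087$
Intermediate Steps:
$\left(234 + 455\right) \left(137 + 46\right) = 689 \cdot 183 = 126087$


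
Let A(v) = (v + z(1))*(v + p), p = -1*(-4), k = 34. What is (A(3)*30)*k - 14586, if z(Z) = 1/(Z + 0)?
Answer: 13974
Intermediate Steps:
p = 4
z(Z) = 1/Z
A(v) = (1 + v)*(4 + v) (A(v) = (v + 1/1)*(v + 4) = (v + 1)*(4 + v) = (1 + v)*(4 + v))
(A(3)*30)*k - 14586 = ((4 + 3**2 + 5*3)*30)*34 - 14586 = ((4 + 9 + 15)*30)*34 - 14586 = (28*30)*34 - 14586 = 840*34 - 14586 = 28560 - 14586 = 13974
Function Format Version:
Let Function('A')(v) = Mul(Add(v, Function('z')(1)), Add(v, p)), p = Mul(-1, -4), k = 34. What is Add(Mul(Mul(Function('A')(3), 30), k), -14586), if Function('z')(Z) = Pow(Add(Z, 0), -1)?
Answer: 13974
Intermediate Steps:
p = 4
Function('z')(Z) = Pow(Z, -1)
Function('A')(v) = Mul(Add(1, v), Add(4, v)) (Function('A')(v) = Mul(Add(v, Pow(1, -1)), Add(v, 4)) = Mul(Add(v, 1), Add(4, v)) = Mul(Add(1, v), Add(4, v)))
Add(Mul(Mul(Function('A')(3), 30), k), -14586) = Add(Mul(Mul(Add(4, Pow(3, 2), Mul(5, 3)), 30), 34), -14586) = Add(Mul(Mul(Add(4, 9, 15), 30), 34), -14586) = Add(Mul(Mul(28, 30), 34), -14586) = Add(Mul(840, 34), -14586) = Add(28560, -14586) = 13974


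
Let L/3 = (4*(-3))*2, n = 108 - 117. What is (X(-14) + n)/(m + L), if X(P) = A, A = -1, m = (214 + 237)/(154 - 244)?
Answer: 900/6931 ≈ 0.12985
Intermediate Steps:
m = -451/90 (m = 451/(-90) = 451*(-1/90) = -451/90 ≈ -5.0111)
n = -9
X(P) = -1
L = -72 (L = 3*((4*(-3))*2) = 3*(-12*2) = 3*(-24) = -72)
(X(-14) + n)/(m + L) = (-1 - 9)/(-451/90 - 72) = -10/(-6931/90) = -10*(-90/6931) = 900/6931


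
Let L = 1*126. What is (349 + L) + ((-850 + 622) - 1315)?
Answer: -1068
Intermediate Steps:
L = 126
(349 + L) + ((-850 + 622) - 1315) = (349 + 126) + ((-850 + 622) - 1315) = 475 + (-228 - 1315) = 475 - 1543 = -1068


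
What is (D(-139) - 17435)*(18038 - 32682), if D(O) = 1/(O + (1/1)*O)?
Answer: 35489228782/139 ≈ 2.5532e+8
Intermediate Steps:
D(O) = 1/(2*O) (D(O) = 1/(O + (1*1)*O) = 1/(O + 1*O) = 1/(O + O) = 1/(2*O))
(D(-139) - 17435)*(18038 - 32682) = ((½)/(-139) - 17435)*(18038 - 32682) = ((½)*(-1/139) - 17435)*(-14644) = (-1/278 - 17435)*(-14644) = -4846931/278*(-14644) = 35489228782/139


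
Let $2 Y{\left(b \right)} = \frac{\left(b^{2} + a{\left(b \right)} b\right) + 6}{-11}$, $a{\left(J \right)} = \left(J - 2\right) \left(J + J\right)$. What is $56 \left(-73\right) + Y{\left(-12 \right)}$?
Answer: $- \frac{43027}{11} \approx -3911.5$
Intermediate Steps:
$a{\left(J \right)} = 2 J \left(-2 + J\right)$ ($a{\left(J \right)} = \left(-2 + J\right) 2 J = 2 J \left(-2 + J\right)$)
$Y{\left(b \right)} = - \frac{3}{11} - \frac{b^{2}}{22} - \frac{b^{2} \left(-2 + b\right)}{11}$ ($Y{\left(b \right)} = \frac{\left(\left(b^{2} + 2 b \left(-2 + b\right) b\right) + 6\right) \frac{1}{-11}}{2} = \frac{\left(\left(b^{2} + 2 b^{2} \left(-2 + b\right)\right) + 6\right) \left(- \frac{1}{11}\right)}{2} = \frac{\left(6 + b^{2} + 2 b^{2} \left(-2 + b\right)\right) \left(- \frac{1}{11}\right)}{2} = \frac{- \frac{6}{11} - \frac{b^{2}}{11} - \frac{2 b^{2} \left(-2 + b\right)}{11}}{2} = - \frac{3}{11} - \frac{b^{2}}{22} - \frac{b^{2} \left(-2 + b\right)}{11}$)
$56 \left(-73\right) + Y{\left(-12 \right)} = 56 \left(-73\right) - \left(\frac{3}{11} - \frac{1728}{11} - \frac{216}{11}\right) = -4088 - - \frac{1941}{11} = -4088 + \left(- \frac{3}{11} + \frac{1728}{11} + \frac{216}{11}\right) = -4088 + \frac{1941}{11} = - \frac{43027}{11}$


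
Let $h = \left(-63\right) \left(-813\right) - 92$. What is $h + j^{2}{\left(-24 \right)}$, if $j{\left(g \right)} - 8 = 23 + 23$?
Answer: $54043$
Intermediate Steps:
$j{\left(g \right)} = 54$ ($j{\left(g \right)} = 8 + \left(23 + 23\right) = 8 + 46 = 54$)
$h = 51127$ ($h = 51219 - 92 = 51127$)
$h + j^{2}{\left(-24 \right)} = 51127 + 54^{2} = 51127 + 2916 = 54043$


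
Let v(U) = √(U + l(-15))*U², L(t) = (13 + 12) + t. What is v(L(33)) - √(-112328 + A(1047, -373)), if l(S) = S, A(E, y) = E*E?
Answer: -√983881 + 3364*√43 ≈ 21067.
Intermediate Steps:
A(E, y) = E²
L(t) = 25 + t
v(U) = U²*√(-15 + U) (v(U) = √(U - 15)*U² = √(-15 + U)*U² = U²*√(-15 + U))
v(L(33)) - √(-112328 + A(1047, -373)) = (25 + 33)²*√(-15 + (25 + 33)) - √(-112328 + 1047²) = 58²*√(-15 + 58) - √(-112328 + 1096209) = 3364*√43 - √983881 = -√983881 + 3364*√43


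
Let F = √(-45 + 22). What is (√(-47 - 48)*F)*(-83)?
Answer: 83*√2185 ≈ 3879.8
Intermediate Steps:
F = I*√23 (F = √(-23) = I*√23 ≈ 4.7958*I)
(√(-47 - 48)*F)*(-83) = (√(-47 - 48)*(I*√23))*(-83) = (√(-95)*(I*√23))*(-83) = ((I*√95)*(I*√23))*(-83) = -√2185*(-83) = 83*√2185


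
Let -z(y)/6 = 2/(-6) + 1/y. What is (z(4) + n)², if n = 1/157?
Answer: 25281/98596 ≈ 0.25641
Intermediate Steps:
n = 1/157 ≈ 0.0063694
z(y) = 2 - 6/y (z(y) = -6*(2/(-6) + 1/y) = -6*(2*(-⅙) + 1/y) = -6*(-⅓ + 1/y) = 2 - 6/y)
(z(4) + n)² = ((2 - 6/4) + 1/157)² = ((2 - 6*¼) + 1/157)² = ((2 - 3/2) + 1/157)² = (½ + 1/157)² = (159/314)² = 25281/98596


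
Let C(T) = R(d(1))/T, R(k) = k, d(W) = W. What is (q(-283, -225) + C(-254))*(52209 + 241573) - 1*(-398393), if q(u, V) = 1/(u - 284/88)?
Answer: 316856652032/799719 ≈ 3.9621e+5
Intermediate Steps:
q(u, V) = 1/(-71/22 + u) (q(u, V) = 1/(u - 284*1/88) = 1/(u - 71/22) = 1/(-71/22 + u))
C(T) = 1/T
(q(-283, -225) + C(-254))*(52209 + 241573) - 1*(-398393) = (22/(-71 + 22*(-283)) + 1/(-254))*(52209 + 241573) - 1*(-398393) = (22/(-71 - 6226) - 1/254)*293782 + 398393 = (22/(-6297) - 1/254)*293782 + 398393 = (22*(-1/6297) - 1/254)*293782 + 398393 = (-22/6297 - 1/254)*293782 + 398393 = -11885/1599438*293782 + 398393 = -1745799535/799719 + 398393 = 316856652032/799719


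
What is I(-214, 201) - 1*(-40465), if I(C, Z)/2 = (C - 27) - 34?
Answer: 39915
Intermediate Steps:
I(C, Z) = -122 + 2*C (I(C, Z) = 2*((C - 27) - 34) = 2*((-27 + C) - 34) = 2*(-61 + C) = -122 + 2*C)
I(-214, 201) - 1*(-40465) = (-122 + 2*(-214)) - 1*(-40465) = (-122 - 428) + 40465 = -550 + 40465 = 39915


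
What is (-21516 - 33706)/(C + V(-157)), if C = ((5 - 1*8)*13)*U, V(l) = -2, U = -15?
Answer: -55222/583 ≈ -94.720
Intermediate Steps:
C = 585 (C = ((5 - 1*8)*13)*(-15) = ((5 - 8)*13)*(-15) = -3*13*(-15) = -39*(-15) = 585)
(-21516 - 33706)/(C + V(-157)) = (-21516 - 33706)/(585 - 2) = -55222/583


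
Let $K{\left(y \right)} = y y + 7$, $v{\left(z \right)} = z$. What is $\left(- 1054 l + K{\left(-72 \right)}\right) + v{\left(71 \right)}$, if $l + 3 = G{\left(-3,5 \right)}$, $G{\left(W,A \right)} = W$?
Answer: $11586$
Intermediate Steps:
$l = -6$ ($l = -3 - 3 = -6$)
$K{\left(y \right)} = 7 + y^{2}$ ($K{\left(y \right)} = y^{2} + 7 = 7 + y^{2}$)
$\left(- 1054 l + K{\left(-72 \right)}\right) + v{\left(71 \right)} = \left(\left(-1054\right) \left(-6\right) + \left(7 + \left(-72\right)^{2}\right)\right) + 71 = \left(6324 + \left(7 + 5184\right)\right) + 71 = \left(6324 + 5191\right) + 71 = 11515 + 71 = 11586$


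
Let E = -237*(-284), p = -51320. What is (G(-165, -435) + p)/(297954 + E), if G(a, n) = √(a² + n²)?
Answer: -25660/182631 + 5*√962/121754 ≈ -0.13923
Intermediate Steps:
E = 67308
(G(-165, -435) + p)/(297954 + E) = (√((-165)² + (-435)²) - 51320)/(297954 + 67308) = (√(27225 + 189225) - 51320)/365262 = (√216450 - 51320)*(1/365262) = (15*√962 - 51320)*(1/365262) = (-51320 + 15*√962)*(1/365262) = -25660/182631 + 5*√962/121754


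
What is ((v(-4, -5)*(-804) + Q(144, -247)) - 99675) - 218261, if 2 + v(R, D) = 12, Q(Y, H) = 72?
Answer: -325904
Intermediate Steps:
v(R, D) = 10 (v(R, D) = -2 + 12 = 10)
((v(-4, -5)*(-804) + Q(144, -247)) - 99675) - 218261 = ((10*(-804) + 72) - 99675) - 218261 = ((-8040 + 72) - 99675) - 218261 = (-7968 - 99675) - 218261 = -107643 - 218261 = -325904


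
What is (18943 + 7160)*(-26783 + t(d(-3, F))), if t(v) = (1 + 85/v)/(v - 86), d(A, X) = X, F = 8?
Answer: -145417072185/208 ≈ -6.9912e+8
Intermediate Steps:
t(v) = (1 + 85/v)/(-86 + v)
(18943 + 7160)*(-26783 + t(d(-3, F))) = (18943 + 7160)*(-26783 + (85 + 8)/(8*(-86 + 8))) = 26103*(-26783 + (1/8)*93/(-78)) = 26103*(-26783 + (1/8)*(-1/78)*93) = 26103*(-26783 - 31/208) = 26103*(-5570895/208) = -145417072185/208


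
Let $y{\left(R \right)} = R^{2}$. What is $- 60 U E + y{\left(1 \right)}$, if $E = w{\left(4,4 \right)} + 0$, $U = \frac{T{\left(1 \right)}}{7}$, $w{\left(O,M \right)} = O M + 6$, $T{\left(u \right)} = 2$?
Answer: $- \frac{2633}{7} \approx -376.14$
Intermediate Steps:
$w{\left(O,M \right)} = 6 + M O$ ($w{\left(O,M \right)} = M O + 6 = 6 + M O$)
$U = \frac{2}{7} \approx 0.28571$
$E = 22$ ($E = \left(6 + 4 \cdot 4\right) + 0 = \left(6 + 16\right) + 0 = 22 + 0 = 22$)
$- 60 U E + y{\left(1 \right)} = - 60 \cdot \frac{2}{7} \cdot 22 + 1^{2} = \left(-60\right) \frac{44}{7} + 1 = - \frac{2640}{7} + 1 = - \frac{2633}{7}$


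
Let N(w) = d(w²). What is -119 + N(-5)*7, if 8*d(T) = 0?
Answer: -119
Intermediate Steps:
d(T) = 0 (d(T) = (⅛)*0 = 0)
N(w) = 0
-119 + N(-5)*7 = -119 + 0*7 = -119 + 0 = -119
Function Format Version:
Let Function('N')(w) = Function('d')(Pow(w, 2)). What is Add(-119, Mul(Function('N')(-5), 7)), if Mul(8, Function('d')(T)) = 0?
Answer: -119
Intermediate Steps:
Function('d')(T) = 0 (Function('d')(T) = Mul(Rational(1, 8), 0) = 0)
Function('N')(w) = 0
Add(-119, Mul(Function('N')(-5), 7)) = Add(-119, Mul(0, 7)) = Add(-119, 0) = -119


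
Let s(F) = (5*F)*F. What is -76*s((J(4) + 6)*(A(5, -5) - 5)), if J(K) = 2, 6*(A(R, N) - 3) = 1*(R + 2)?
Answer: -152000/9 ≈ -16889.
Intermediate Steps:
A(R, N) = 10/3 + R/6 (A(R, N) = 3 + (1*(R + 2))/6 = 3 + (1*(2 + R))/6 = 3 + (2 + R)/6 = 3 + (⅓ + R/6) = 10/3 + R/6)
s(F) = 5*F²
-76*s((J(4) + 6)*(A(5, -5) - 5)) = -380*((2 + 6)*((10/3 + (⅙)*5) - 5))² = -380*(8*((10/3 + ⅚) - 5))² = -380*(8*(25/6 - 5))² = -380*(8*(-⅚))² = -380*(-20/3)² = -380*400/9 = -76*2000/9 = -152000/9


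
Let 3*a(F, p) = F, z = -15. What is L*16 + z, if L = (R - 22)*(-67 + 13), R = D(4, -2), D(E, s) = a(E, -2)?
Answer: 17841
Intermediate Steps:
a(F, p) = F/3
D(E, s) = E/3
R = 4/3 (R = (1/3)*4 = 4/3 ≈ 1.3333)
L = 1116 (L = (4/3 - 22)*(-67 + 13) = -62/3*(-54) = 1116)
L*16 + z = 1116*16 - 15 = 17856 - 15 = 17841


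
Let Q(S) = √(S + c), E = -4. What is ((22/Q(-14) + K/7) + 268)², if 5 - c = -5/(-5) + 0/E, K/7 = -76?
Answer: 184078/5 - 4224*I*√10/5 ≈ 36816.0 - 2671.5*I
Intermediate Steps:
K = -532 (K = 7*(-76) = -532)
c = 4 (c = 5 - (-5/(-5) + 0/(-4)) = 5 - (-5*(-⅕) + 0*(-¼)) = 5 - (1 + 0) = 5 - 1*1 = 5 - 1 = 4)
Q(S) = √(4 + S) (Q(S) = √(S + 4) = √(4 + S))
((22/Q(-14) + K/7) + 268)² = ((22/(√(4 - 14)) - 532/7) + 268)² = ((22/(√(-10)) - 532*⅐) + 268)² = ((22/((I*√10)) - 76) + 268)² = ((22*(-I*√10/10) - 76) + 268)² = ((-11*I*√10/5 - 76) + 268)² = ((-76 - 11*I*√10/5) + 268)² = (192 - 11*I*√10/5)²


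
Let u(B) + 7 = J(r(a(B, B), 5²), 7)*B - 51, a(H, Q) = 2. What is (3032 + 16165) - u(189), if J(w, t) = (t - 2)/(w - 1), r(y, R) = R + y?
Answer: 499685/26 ≈ 19219.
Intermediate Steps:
J(w, t) = (-2 + t)/(-1 + w)
u(B) = -58 + 5*B/26 (u(B) = -7 + (((-2 + 7)/(-1 + (5² + 2)))*B - 51) = -7 + ((5/(-1 + (25 + 2)))*B - 51) = -7 + ((5/(-1 + 27))*B - 51) = -7 + ((5/26)*B - 51) = -7 + (((1/26)*5)*B - 51) = -7 + (5*B/26 - 51) = -7 + (-51 + 5*B/26) = -58 + 5*B/26)
(3032 + 16165) - u(189) = (3032 + 16165) - (-58 + (5/26)*189) = 19197 - (-58 + 945/26) = 19197 - 1*(-563/26) = 19197 + 563/26 = 499685/26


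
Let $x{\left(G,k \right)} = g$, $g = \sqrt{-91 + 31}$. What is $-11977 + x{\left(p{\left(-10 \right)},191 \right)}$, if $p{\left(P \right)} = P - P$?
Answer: $-11977 + 2 i \sqrt{15} \approx -11977.0 + 7.746 i$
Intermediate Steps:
$p{\left(P \right)} = 0$
$g = 2 i \sqrt{15}$ ($g = \sqrt{-60} = 2 i \sqrt{15} \approx 7.746 i$)
$x{\left(G,k \right)} = 2 i \sqrt{15}$
$-11977 + x{\left(p{\left(-10 \right)},191 \right)} = -11977 + 2 i \sqrt{15}$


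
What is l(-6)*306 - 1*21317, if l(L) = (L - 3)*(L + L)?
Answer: 11731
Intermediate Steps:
l(L) = 2*L*(-3 + L) (l(L) = (-3 + L)*(2*L) = 2*L*(-3 + L))
l(-6)*306 - 1*21317 = (2*(-6)*(-3 - 6))*306 - 1*21317 = (2*(-6)*(-9))*306 - 21317 = 108*306 - 21317 = 33048 - 21317 = 11731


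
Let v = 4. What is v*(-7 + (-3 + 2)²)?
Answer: -24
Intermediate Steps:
v*(-7 + (-3 + 2)²) = 4*(-7 + (-3 + 2)²) = 4*(-7 + (-1)²) = 4*(-7 + 1) = 4*(-6) = -24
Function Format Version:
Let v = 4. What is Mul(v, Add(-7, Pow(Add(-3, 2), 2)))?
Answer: -24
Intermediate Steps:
Mul(v, Add(-7, Pow(Add(-3, 2), 2))) = Mul(4, Add(-7, Pow(Add(-3, 2), 2))) = Mul(4, Add(-7, Pow(-1, 2))) = Mul(4, Add(-7, 1)) = Mul(4, -6) = -24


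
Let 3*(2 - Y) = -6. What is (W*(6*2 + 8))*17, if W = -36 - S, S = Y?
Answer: -13600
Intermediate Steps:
Y = 4 (Y = 2 - ⅓*(-6) = 2 + 2 = 4)
S = 4
W = -40 (W = -36 - 1*4 = -36 - 4 = -40)
(W*(6*2 + 8))*17 = -40*(6*2 + 8)*17 = -40*(12 + 8)*17 = -40*20*17 = -800*17 = -13600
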